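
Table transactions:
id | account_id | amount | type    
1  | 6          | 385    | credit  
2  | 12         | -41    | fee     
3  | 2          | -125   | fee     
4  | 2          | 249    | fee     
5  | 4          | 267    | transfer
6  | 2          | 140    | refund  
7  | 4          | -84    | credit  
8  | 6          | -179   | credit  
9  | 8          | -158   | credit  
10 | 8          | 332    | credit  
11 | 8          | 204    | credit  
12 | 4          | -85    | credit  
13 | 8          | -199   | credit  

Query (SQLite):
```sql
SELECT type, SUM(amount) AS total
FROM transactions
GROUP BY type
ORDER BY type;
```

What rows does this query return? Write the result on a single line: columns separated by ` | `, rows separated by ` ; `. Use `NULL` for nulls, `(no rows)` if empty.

credit | 216 ; fee | 83 ; refund | 140 ; transfer | 267

Partition transactions by type; compute SUM(amount) within each group.
  credit: ids {1, 7, 8, 9, 10, 11, 12, 13} → SUM(amount)=216
  fee: ids {2, 3, 4} → SUM(amount)=83
  refund: ids {6} → SUM(amount)=140
  transfer: ids {5} → SUM(amount)=267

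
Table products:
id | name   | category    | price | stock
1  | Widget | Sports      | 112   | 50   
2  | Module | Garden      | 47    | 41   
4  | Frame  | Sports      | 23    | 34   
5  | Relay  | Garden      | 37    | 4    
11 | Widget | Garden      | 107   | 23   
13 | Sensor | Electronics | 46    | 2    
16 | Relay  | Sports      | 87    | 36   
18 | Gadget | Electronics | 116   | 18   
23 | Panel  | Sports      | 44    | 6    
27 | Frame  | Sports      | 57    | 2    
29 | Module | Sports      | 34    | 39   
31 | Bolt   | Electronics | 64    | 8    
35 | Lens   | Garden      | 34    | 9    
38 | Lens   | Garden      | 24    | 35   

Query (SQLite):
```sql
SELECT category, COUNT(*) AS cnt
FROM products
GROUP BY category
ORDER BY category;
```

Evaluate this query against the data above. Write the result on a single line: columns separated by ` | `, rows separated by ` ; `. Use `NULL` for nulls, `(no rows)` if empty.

Partition products by category; compute COUNT(*) within each group.
  Electronics: ids {13, 18, 31} → COUNT(*)=3
  Garden: ids {2, 5, 11, 35, 38} → COUNT(*)=5
  Sports: ids {1, 4, 16, 23, 27, 29} → COUNT(*)=6

Electronics | 3 ; Garden | 5 ; Sports | 6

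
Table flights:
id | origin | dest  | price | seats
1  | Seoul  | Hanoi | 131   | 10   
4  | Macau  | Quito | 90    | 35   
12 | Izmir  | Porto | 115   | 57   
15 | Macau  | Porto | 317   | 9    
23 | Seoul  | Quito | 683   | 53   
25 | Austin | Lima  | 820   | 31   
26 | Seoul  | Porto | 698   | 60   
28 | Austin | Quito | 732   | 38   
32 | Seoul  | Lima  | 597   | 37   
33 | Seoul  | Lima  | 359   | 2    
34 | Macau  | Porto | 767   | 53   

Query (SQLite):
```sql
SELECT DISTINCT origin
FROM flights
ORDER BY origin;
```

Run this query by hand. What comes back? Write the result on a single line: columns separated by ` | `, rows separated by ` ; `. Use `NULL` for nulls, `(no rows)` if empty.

Collect distinct origin values from flights.

Austin ; Izmir ; Macau ; Seoul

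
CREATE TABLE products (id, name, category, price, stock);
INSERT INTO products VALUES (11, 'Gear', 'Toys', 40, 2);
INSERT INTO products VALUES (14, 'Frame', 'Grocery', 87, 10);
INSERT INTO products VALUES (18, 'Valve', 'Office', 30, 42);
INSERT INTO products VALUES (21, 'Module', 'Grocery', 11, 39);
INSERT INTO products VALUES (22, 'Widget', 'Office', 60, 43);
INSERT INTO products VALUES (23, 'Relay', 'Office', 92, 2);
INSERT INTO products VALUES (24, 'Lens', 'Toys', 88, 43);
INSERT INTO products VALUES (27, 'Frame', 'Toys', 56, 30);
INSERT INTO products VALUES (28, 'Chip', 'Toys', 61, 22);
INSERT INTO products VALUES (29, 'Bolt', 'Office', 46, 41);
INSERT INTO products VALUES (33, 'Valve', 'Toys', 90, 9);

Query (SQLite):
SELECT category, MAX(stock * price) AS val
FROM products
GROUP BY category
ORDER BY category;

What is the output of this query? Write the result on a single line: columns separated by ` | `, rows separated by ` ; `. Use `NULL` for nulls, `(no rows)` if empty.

Grocery | 870 ; Office | 2580 ; Toys | 3784

For each row compute stock * price.
Group by category; take MAX of the expression per group.
  Grocery: ids {14, 21} → MAX(stock * price)=870
  Office: ids {18, 22, 23, 29} → MAX(stock * price)=2580
  Toys: ids {11, 24, 27, 28, 33} → MAX(stock * price)=3784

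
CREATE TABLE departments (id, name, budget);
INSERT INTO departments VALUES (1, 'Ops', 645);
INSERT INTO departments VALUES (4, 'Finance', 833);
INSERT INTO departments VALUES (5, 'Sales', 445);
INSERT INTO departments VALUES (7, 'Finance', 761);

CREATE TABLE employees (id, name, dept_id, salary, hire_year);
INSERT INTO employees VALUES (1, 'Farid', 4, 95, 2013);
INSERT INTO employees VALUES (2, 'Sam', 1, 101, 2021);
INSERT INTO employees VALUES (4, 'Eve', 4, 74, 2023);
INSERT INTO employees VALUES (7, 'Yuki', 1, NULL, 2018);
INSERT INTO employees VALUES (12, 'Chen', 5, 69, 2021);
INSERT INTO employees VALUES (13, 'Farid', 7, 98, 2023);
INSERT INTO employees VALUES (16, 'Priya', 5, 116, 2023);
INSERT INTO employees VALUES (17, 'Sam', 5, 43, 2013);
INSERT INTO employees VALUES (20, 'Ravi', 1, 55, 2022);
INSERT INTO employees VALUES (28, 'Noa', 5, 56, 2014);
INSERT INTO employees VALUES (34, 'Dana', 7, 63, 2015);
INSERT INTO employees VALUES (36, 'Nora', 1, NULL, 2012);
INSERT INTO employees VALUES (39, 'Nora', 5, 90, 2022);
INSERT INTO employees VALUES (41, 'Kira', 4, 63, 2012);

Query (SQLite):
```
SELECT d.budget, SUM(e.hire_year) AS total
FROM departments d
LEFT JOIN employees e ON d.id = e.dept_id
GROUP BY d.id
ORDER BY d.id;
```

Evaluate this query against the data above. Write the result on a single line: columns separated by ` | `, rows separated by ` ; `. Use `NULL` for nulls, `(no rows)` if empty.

645 | 8073 ; 833 | 6048 ; 445 | 10093 ; 761 | 4038

LEFT JOIN keeps every departments row; unmatched ones get NULL for employees columns.
Group by departments.id and compute SUM(e.hire_year). SUM over an all-NULL group is NULL.
  1: ids {2, 7, 20, 36} → SUM(e.hire_year)=8073
  4: ids {1, 4, 41} → SUM(e.hire_year)=6048
  5: ids {12, 16, 17, 28, 39} → SUM(e.hire_year)=10093
  7: ids {13, 34} → SUM(e.hire_year)=4038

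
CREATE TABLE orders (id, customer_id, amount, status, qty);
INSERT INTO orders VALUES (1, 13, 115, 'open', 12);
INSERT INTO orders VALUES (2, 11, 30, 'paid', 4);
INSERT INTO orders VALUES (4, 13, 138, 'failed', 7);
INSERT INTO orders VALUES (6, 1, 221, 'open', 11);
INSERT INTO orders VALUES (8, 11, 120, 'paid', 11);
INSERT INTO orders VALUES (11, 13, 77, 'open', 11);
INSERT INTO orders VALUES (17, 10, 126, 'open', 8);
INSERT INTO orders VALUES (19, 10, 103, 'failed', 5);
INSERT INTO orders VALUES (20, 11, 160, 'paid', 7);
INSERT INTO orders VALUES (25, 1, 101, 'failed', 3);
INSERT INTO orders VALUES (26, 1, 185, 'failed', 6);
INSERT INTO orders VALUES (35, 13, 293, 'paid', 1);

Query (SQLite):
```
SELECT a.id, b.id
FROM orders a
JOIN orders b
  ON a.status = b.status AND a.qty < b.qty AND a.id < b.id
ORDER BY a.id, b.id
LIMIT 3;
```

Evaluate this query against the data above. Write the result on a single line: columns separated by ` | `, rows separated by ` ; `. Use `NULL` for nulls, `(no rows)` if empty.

2 | 8 ; 2 | 20 ; 19 | 26

Pairs (a,b) with same status, a.qty < b.qty, a.id < b.id.
status groups: failed:{4,19,25,26} open:{1,6,11,17} paid:{2,8,20,35}
Ordered by (a.id, b.id); first 3.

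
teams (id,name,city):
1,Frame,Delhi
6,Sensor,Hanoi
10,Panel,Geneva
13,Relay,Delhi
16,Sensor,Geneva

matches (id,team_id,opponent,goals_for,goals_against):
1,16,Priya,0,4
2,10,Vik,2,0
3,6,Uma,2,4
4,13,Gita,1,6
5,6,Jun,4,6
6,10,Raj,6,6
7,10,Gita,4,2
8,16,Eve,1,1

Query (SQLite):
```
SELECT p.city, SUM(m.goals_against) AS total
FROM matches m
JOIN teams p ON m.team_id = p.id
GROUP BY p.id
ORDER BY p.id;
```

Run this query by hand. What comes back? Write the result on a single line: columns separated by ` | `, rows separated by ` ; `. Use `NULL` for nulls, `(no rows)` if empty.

Join each matches row to its teams via team_id.
Group joined rows by teams.id; compute SUM(m.goals_against) per group.
  6: ids {3, 5} → SUM(m.goals_against)=10
  10: ids {2, 6, 7} → SUM(m.goals_against)=8
  13: ids {4} → SUM(m.goals_against)=6
  16: ids {1, 8} → SUM(m.goals_against)=5

Hanoi | 10 ; Geneva | 8 ; Delhi | 6 ; Geneva | 5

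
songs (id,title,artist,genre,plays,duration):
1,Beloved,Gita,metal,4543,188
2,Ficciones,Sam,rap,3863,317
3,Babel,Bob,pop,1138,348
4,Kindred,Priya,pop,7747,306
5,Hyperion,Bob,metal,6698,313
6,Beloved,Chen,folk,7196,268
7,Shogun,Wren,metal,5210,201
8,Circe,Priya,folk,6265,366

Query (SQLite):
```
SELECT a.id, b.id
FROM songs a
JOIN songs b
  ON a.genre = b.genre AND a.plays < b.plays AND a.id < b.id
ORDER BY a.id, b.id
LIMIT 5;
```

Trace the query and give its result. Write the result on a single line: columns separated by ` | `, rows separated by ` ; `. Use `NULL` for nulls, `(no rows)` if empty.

Pairs (a,b) with same genre, a.plays < b.plays, a.id < b.id.
genre groups: folk:{6,8} metal:{1,5,7} pop:{3,4} rap:{2}
Ordered by (a.id, b.id); first 5.

1 | 5 ; 1 | 7 ; 3 | 4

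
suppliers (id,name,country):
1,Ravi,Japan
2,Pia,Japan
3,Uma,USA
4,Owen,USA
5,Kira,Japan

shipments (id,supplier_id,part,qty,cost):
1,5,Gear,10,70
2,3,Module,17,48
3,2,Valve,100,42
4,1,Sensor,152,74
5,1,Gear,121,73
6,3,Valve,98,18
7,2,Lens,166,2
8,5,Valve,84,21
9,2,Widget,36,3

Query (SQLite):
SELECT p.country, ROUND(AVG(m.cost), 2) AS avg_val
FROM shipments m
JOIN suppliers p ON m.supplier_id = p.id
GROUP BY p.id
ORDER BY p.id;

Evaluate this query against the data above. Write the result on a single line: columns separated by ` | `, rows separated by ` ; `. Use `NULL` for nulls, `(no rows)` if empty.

Japan | 73.5 ; Japan | 15.67 ; USA | 33 ; Japan | 45.5

Join each shipments row to its suppliers via supplier_id.
Group joined rows by suppliers.id; compute ROUND(AVG(m.cost), 2) per group.
  1: ids {4, 5} → ROUND(AVG(m.cost), 2)=73.5
  2: ids {3, 7, 9} → ROUND(AVG(m.cost), 2)=15.67
  3: ids {2, 6} → ROUND(AVG(m.cost), 2)=33
  5: ids {1, 8} → ROUND(AVG(m.cost), 2)=45.5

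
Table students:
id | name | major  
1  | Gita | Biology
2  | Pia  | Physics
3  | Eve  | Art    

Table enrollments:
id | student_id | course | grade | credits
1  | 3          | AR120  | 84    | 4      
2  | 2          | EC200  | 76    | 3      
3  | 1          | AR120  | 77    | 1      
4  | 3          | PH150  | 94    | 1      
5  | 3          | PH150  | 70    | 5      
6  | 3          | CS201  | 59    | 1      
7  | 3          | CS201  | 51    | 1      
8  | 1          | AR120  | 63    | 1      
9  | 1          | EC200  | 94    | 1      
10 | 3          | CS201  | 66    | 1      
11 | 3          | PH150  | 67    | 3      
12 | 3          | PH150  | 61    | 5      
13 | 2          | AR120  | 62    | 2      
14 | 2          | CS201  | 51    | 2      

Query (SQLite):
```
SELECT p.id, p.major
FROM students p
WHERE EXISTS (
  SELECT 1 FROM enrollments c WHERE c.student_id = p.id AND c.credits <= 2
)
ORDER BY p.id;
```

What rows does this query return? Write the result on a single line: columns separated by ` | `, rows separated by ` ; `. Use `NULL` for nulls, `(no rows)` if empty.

For each students row, check whether any enrollments with matching student_id has credits <= 2.
Keep rows where that is true.

1 | Biology ; 2 | Physics ; 3 | Art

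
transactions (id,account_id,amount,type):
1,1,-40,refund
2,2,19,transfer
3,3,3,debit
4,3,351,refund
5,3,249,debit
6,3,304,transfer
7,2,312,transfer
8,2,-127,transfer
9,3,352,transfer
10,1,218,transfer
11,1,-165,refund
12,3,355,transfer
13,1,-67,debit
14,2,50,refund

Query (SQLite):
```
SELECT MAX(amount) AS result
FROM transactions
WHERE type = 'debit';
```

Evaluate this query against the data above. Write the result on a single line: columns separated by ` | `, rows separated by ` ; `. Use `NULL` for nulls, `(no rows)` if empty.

Rows where type='debit' → amount values: [3, 249, -67].
MAX of non-NULL values = 249.

249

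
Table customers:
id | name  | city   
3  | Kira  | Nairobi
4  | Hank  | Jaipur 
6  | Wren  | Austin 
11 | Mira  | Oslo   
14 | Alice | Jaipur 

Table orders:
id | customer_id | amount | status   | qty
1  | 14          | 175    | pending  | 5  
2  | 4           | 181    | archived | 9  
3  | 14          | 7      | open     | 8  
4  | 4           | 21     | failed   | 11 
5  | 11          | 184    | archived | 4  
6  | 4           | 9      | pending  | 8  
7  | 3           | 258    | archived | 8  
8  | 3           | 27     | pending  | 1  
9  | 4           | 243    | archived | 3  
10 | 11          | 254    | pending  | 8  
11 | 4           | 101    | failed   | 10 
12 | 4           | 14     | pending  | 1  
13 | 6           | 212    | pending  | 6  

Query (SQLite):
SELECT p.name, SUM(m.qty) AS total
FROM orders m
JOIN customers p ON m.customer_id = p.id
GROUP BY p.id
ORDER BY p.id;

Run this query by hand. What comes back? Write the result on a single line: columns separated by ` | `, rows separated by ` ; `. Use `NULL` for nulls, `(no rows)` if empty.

Join each orders row to its customers via customer_id.
Group joined rows by customers.id; compute SUM(m.qty) per group.
  3: ids {7, 8} → SUM(m.qty)=9
  4: ids {2, 4, 6, 9, 11, 12} → SUM(m.qty)=42
  6: ids {13} → SUM(m.qty)=6
  11: ids {5, 10} → SUM(m.qty)=12
  14: ids {1, 3} → SUM(m.qty)=13

Kira | 9 ; Hank | 42 ; Wren | 6 ; Mira | 12 ; Alice | 13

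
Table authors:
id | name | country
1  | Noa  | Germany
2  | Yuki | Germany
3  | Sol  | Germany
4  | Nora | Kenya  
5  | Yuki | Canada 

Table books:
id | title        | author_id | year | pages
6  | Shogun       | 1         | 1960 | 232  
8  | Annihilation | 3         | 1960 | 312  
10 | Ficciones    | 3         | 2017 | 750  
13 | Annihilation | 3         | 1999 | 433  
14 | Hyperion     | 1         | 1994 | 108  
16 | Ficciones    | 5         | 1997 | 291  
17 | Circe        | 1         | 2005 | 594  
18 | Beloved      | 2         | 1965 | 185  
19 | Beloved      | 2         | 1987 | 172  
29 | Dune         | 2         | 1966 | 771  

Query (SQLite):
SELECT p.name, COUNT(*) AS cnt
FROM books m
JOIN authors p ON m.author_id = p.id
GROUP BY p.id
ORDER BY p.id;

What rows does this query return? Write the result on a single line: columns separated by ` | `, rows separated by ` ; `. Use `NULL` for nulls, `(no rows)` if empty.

Noa | 3 ; Yuki | 3 ; Sol | 3 ; Yuki | 1

Join each books row to its authors via author_id.
Group joined rows by authors.id; compute COUNT(*) per group.
  1: ids {6, 14, 17} → COUNT(*)=3
  2: ids {18, 19, 29} → COUNT(*)=3
  3: ids {8, 10, 13} → COUNT(*)=3
  5: ids {16} → COUNT(*)=1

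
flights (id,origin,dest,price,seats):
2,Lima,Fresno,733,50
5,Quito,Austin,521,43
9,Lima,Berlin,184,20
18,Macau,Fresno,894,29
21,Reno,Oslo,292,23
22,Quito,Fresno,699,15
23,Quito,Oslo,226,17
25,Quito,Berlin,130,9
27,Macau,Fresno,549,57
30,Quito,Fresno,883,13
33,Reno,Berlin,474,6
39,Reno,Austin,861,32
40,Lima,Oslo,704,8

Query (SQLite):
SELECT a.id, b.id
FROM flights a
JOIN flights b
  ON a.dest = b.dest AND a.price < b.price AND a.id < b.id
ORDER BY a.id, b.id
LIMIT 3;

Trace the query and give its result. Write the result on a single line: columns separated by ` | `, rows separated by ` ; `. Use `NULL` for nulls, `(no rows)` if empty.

Pairs (a,b) with same dest, a.price < b.price, a.id < b.id.
dest groups: Austin:{5,39} Berlin:{9,25,33} Fresno:{2,18,22,27,30} Oslo:{21,23,40}
Ordered by (a.id, b.id); first 3.

2 | 18 ; 2 | 30 ; 5 | 39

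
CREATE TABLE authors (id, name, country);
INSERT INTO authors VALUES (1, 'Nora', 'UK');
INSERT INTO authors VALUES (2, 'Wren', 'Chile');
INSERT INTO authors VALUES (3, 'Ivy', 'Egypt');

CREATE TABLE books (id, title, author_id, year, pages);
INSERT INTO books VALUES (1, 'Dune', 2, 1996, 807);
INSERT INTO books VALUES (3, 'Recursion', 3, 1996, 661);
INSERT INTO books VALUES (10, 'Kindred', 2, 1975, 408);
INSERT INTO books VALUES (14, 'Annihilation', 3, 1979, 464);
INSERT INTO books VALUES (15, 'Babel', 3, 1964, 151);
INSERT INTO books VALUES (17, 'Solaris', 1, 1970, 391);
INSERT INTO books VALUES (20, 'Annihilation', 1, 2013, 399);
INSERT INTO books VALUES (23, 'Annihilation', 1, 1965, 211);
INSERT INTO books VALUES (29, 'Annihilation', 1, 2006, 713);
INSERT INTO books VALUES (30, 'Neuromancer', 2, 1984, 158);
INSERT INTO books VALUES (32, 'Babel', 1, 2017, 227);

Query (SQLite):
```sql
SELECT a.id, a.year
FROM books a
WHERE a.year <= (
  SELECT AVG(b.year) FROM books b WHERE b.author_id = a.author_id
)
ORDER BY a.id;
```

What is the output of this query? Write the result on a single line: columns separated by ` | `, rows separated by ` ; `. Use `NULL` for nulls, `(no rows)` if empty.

10 | 1975 ; 14 | 1979 ; 15 | 1964 ; 17 | 1970 ; 23 | 1965 ; 30 | 1984

For each books row a, compute AVG(year) over rows sharing a.author_id.
Keep row a if a.year <= that per-group AVG.
  author_id=1: AVG(year) = 1994.2
  author_id=2: AVG(year) = 1985.0
  author_id=3: AVG(year) = 1979.666667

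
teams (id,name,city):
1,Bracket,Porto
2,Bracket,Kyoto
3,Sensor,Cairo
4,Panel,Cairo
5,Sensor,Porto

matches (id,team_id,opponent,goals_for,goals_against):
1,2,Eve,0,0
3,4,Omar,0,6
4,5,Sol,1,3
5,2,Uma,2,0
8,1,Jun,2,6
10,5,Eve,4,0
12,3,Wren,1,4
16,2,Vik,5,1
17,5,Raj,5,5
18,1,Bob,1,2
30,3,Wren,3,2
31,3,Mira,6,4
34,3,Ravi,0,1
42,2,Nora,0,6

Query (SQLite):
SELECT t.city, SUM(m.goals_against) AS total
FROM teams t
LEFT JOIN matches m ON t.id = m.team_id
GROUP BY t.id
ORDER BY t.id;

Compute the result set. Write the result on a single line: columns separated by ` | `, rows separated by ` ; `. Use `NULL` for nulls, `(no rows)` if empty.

Porto | 8 ; Kyoto | 7 ; Cairo | 11 ; Cairo | 6 ; Porto | 8

LEFT JOIN keeps every teams row; unmatched ones get NULL for matches columns.
Group by teams.id and compute SUM(m.goals_against). SUM over an all-NULL group is NULL.
  1: ids {8, 18} → SUM(m.goals_against)=8
  2: ids {1, 5, 16, 42} → SUM(m.goals_against)=7
  3: ids {12, 30, 31, 34} → SUM(m.goals_against)=11
  4: ids {3} → SUM(m.goals_against)=6
  5: ids {4, 10, 17} → SUM(m.goals_against)=8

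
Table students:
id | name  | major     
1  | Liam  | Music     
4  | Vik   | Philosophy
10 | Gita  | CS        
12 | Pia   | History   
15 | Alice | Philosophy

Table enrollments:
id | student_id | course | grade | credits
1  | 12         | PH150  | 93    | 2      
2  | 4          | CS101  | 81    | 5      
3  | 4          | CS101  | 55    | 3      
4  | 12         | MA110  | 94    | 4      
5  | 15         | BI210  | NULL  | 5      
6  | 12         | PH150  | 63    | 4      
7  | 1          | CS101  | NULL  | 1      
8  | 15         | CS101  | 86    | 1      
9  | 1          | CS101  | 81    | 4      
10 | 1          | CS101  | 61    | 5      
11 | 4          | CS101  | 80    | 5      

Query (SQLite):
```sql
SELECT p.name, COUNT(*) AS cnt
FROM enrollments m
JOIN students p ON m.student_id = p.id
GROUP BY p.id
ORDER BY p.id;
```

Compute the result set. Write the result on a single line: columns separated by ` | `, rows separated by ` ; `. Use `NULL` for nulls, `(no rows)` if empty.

Liam | 3 ; Vik | 3 ; Pia | 3 ; Alice | 2

Join each enrollments row to its students via student_id.
Group joined rows by students.id; compute COUNT(*) per group.
  1: ids {7, 9, 10} → COUNT(*)=3
  4: ids {2, 3, 11} → COUNT(*)=3
  12: ids {1, 4, 6} → COUNT(*)=3
  15: ids {5, 8} → COUNT(*)=2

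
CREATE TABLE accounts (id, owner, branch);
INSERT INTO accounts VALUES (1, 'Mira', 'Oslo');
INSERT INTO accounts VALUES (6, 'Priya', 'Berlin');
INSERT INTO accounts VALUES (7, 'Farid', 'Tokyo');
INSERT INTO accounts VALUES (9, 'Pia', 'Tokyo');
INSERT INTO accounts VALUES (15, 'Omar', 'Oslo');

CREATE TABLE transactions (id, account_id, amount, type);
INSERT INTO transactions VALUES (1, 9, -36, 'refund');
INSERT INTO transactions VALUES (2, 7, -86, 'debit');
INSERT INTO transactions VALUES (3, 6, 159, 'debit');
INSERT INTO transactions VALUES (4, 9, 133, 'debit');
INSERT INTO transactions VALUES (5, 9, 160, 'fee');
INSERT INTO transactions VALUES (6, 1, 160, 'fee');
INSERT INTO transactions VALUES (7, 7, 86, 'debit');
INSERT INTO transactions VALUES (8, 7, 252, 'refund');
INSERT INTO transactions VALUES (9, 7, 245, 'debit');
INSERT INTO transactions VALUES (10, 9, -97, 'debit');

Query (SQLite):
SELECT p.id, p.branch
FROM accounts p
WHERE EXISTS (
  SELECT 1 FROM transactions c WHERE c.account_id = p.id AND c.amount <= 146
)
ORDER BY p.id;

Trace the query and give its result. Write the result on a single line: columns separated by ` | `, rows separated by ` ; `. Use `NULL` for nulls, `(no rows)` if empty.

For each accounts row, check whether any transactions with matching account_id has amount <= 146.
Keep rows where that is true.

7 | Tokyo ; 9 | Tokyo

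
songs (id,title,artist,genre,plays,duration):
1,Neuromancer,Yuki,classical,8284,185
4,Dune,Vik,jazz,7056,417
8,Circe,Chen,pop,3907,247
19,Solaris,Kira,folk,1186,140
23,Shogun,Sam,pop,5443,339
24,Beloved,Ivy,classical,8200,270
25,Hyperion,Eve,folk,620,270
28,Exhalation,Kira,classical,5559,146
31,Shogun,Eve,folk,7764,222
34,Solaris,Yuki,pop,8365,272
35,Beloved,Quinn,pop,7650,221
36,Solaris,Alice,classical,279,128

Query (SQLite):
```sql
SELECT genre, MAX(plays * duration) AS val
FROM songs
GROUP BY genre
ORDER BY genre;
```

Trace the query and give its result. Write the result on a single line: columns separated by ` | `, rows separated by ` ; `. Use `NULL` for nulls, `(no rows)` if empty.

For each row compute plays * duration.
Group by genre; take MAX of the expression per group.
  classical: ids {1, 24, 28, 36} → MAX(plays * duration)=2214000
  folk: ids {19, 25, 31} → MAX(plays * duration)=1723608
  jazz: ids {4} → MAX(plays * duration)=2942352
  pop: ids {8, 23, 34, 35} → MAX(plays * duration)=2275280

classical | 2214000 ; folk | 1723608 ; jazz | 2942352 ; pop | 2275280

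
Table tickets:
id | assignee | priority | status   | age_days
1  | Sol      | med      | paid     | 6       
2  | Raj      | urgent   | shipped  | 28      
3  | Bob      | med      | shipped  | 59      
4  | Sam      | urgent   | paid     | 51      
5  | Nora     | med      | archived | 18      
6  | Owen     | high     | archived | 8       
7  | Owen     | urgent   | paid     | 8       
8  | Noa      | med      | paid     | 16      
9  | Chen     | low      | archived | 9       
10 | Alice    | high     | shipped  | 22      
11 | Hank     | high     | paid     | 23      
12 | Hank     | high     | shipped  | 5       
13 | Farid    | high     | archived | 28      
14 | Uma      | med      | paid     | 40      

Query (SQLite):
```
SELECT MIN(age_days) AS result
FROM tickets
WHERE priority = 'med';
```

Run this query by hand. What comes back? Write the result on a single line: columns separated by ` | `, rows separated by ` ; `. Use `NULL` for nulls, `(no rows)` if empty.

6

Rows where priority='med' → age_days values: [6, 59, 18, 16, 40].
MIN of non-NULL values = 6.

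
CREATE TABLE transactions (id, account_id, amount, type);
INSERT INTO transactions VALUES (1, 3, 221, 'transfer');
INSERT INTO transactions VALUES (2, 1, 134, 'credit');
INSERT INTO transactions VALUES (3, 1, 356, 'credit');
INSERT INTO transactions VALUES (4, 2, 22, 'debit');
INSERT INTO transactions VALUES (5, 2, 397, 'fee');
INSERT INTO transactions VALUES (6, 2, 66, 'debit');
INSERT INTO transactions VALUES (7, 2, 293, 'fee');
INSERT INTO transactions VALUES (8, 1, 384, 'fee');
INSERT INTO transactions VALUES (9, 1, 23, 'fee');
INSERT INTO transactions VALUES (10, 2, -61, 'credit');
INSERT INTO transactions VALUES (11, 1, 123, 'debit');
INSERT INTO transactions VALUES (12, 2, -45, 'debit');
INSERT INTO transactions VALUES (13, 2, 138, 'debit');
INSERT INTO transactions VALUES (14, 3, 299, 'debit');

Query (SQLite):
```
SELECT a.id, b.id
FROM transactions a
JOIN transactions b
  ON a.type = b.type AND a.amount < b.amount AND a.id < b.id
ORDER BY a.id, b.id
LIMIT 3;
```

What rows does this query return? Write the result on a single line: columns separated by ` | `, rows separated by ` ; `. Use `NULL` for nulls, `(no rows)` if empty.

2 | 3 ; 4 | 6 ; 4 | 11

Pairs (a,b) with same type, a.amount < b.amount, a.id < b.id.
type groups: credit:{2,3,10} debit:{4,6,11,12,13,14} fee:{5,7,8,9} transfer:{1}
Ordered by (a.id, b.id); first 3.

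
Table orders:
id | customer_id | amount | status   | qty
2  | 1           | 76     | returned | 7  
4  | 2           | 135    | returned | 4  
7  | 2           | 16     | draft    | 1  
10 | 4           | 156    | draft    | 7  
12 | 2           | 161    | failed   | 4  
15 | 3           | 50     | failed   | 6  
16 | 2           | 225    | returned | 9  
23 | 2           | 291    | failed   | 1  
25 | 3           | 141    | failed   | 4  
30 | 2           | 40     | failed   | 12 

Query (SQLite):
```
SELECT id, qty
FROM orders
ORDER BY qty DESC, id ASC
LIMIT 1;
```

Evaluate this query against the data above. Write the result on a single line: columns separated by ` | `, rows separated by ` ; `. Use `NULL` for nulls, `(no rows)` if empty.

30 | 12

Sort by qty desc, tiebreak id asc: (12, id=30), (9, id=16), (7, id=2), (7, id=10) …. Take first 1.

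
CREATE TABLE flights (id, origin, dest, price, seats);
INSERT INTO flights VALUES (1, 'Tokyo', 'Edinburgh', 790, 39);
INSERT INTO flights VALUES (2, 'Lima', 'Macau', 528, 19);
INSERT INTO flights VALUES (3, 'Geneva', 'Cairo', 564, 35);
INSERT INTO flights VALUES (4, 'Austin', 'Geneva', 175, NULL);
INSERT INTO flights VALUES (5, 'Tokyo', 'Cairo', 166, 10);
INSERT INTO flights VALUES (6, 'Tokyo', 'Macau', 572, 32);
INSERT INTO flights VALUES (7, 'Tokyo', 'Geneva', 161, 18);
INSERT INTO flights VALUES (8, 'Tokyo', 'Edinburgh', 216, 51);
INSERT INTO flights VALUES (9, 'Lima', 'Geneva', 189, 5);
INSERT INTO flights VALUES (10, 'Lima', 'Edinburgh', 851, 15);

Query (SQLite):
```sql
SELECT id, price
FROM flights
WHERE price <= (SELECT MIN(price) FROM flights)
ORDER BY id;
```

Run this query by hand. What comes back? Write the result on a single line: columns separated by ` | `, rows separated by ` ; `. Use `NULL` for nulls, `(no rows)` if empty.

7 | 161

Scalar subquery: MIN(price) over all flights rows = 161.
Keep rows where price <= that value.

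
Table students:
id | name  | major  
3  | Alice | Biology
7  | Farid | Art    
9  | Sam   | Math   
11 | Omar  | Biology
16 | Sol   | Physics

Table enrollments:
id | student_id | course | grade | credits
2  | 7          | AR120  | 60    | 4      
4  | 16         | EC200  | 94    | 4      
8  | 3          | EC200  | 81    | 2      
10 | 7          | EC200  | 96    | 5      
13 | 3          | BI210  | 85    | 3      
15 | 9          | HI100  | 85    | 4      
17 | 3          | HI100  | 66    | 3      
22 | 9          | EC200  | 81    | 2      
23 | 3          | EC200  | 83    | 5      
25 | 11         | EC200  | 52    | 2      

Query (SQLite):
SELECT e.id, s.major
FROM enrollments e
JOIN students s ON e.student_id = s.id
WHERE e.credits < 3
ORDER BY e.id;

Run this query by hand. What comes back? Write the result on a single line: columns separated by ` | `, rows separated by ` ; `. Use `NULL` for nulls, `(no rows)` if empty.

8 | Biology ; 22 | Math ; 25 | Biology

Each enrollments row matches the students row where student_id = students.id.
Then keep rows with e.credits < 3.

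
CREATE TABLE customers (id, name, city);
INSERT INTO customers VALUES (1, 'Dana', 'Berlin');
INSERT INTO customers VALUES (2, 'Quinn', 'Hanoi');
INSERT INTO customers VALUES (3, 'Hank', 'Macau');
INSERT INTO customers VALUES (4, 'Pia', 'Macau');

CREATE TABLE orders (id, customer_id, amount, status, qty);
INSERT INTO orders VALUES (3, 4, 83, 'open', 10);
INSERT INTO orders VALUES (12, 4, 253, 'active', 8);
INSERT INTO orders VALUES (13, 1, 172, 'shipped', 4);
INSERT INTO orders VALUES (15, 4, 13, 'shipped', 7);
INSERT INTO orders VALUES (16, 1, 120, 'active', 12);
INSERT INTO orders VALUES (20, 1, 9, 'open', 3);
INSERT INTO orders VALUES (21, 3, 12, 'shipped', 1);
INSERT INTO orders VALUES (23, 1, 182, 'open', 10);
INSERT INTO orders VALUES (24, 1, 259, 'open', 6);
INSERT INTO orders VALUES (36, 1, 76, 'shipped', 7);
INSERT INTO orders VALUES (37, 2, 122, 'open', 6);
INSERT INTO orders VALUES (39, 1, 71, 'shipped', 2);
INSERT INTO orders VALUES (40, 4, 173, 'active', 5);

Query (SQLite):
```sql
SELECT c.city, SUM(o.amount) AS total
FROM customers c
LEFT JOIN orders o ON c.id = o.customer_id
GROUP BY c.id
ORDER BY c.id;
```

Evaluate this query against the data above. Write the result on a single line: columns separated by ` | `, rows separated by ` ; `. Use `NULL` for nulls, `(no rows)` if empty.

Berlin | 889 ; Hanoi | 122 ; Macau | 12 ; Macau | 522

LEFT JOIN keeps every customers row; unmatched ones get NULL for orders columns.
Group by customers.id and compute SUM(o.amount). SUM over an all-NULL group is NULL.
  1: ids {13, 16, 20, 23, 24, 36, 39} → SUM(o.amount)=889
  2: ids {37} → SUM(o.amount)=122
  3: ids {21} → SUM(o.amount)=12
  4: ids {3, 12, 15, 40} → SUM(o.amount)=522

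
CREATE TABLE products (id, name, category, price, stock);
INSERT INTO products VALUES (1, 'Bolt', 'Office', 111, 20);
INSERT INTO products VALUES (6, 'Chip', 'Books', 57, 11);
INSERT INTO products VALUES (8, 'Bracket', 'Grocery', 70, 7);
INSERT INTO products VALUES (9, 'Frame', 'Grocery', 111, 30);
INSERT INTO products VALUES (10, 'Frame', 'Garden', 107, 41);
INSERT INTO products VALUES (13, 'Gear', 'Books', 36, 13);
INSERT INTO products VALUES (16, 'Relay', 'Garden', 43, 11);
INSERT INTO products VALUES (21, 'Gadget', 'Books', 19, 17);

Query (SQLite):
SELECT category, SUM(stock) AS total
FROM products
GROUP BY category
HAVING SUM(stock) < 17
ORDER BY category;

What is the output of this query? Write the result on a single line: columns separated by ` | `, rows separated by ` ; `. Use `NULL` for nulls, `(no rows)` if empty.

Partition products by category; compute SUM(stock) within each group.
HAVING: keep groups where SUM(stock) < 17.
  Books: ids {6, 13, 21} → SUM(stock)=41
  Garden: ids {10, 16} → SUM(stock)=52
  Grocery: ids {8, 9} → SUM(stock)=37
  Office: ids {1} → SUM(stock)=20

(no rows)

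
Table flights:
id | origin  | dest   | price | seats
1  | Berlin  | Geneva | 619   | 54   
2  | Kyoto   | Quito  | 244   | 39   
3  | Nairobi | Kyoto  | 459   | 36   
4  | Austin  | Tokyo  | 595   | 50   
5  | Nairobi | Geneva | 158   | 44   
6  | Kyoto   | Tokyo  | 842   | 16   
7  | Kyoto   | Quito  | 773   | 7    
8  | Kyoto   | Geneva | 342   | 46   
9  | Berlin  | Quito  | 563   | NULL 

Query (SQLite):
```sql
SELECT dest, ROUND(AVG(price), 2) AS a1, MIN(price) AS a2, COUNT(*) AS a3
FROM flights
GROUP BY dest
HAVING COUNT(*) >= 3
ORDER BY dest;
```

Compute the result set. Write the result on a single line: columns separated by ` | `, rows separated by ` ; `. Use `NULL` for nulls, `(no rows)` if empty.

Geneva | 373 | 158 | 3 ; Quito | 526.67 | 244 | 3

Group flights by dest.
Per group compute: ROUND(AVG(price), 2), MIN(price), COUNT(*).
HAVING: drop groups with fewer than 3 rows.
  Geneva: ids {1, 5, 8} → ROUND(AVG(price), 2)=373, MIN(price)=158, COUNT(*)=3
  Kyoto: ids {3} → ROUND(AVG(price), 2)=459, MIN(price)=459, COUNT(*)=1
  Quito: ids {2, 7, 9} → ROUND(AVG(price), 2)=526.67, MIN(price)=244, COUNT(*)=3
  Tokyo: ids {4, 6} → ROUND(AVG(price), 2)=718.5, MIN(price)=595, COUNT(*)=2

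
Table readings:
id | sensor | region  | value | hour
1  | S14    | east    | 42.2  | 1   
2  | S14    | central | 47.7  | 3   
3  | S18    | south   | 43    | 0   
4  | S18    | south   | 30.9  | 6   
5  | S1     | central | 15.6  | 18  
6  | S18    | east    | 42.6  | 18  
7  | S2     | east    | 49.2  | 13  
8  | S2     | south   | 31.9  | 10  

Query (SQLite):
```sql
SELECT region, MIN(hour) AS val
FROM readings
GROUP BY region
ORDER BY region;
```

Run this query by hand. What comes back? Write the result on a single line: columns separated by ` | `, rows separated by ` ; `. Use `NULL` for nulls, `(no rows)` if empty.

central | 3 ; east | 1 ; south | 0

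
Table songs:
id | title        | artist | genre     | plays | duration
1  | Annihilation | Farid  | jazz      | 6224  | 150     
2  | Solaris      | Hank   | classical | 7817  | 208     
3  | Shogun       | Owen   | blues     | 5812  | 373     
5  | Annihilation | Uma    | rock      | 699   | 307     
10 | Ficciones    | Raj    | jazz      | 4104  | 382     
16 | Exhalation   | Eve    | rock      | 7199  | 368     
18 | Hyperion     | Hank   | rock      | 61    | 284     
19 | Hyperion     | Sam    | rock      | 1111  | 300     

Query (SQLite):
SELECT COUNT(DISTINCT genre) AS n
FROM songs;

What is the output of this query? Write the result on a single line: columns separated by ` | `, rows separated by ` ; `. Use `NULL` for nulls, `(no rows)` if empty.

4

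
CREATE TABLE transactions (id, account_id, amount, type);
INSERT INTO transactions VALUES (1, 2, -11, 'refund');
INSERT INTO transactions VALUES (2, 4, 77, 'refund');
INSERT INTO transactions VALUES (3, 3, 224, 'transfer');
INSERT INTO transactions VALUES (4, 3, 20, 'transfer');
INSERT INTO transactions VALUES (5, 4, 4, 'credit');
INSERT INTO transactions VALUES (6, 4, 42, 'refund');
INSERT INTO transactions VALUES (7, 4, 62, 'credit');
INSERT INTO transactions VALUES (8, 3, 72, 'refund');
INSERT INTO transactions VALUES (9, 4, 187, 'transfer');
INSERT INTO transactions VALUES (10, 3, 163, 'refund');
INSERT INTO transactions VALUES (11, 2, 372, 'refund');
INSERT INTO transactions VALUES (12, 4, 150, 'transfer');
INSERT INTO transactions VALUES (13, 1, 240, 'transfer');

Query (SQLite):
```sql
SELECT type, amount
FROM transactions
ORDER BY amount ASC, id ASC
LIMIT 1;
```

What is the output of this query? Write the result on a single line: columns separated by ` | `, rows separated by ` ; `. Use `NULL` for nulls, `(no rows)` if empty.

Sort by amount asc, tiebreak id asc: (-11, id=1), (4, id=5), (20, id=4), (42, id=6) …. Take first 1.

refund | -11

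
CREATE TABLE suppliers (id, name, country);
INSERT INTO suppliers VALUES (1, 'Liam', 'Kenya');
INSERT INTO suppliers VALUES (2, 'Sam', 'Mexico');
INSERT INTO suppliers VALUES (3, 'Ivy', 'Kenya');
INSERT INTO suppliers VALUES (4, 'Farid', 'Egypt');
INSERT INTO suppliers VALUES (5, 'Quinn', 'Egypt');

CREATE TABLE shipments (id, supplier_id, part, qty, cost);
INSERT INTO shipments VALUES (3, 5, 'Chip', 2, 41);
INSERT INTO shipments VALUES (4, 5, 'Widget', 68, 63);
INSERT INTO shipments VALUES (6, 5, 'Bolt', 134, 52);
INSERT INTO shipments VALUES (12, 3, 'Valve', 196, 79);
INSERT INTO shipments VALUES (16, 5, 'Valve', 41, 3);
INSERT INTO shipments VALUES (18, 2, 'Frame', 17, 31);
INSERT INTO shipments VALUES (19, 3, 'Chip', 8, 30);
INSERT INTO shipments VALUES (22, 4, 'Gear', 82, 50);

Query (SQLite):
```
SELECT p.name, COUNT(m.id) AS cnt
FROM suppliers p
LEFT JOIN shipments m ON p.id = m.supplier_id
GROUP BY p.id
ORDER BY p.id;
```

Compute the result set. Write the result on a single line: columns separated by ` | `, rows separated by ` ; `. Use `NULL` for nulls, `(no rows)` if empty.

Liam | 0 ; Sam | 1 ; Ivy | 2 ; Farid | 1 ; Quinn | 4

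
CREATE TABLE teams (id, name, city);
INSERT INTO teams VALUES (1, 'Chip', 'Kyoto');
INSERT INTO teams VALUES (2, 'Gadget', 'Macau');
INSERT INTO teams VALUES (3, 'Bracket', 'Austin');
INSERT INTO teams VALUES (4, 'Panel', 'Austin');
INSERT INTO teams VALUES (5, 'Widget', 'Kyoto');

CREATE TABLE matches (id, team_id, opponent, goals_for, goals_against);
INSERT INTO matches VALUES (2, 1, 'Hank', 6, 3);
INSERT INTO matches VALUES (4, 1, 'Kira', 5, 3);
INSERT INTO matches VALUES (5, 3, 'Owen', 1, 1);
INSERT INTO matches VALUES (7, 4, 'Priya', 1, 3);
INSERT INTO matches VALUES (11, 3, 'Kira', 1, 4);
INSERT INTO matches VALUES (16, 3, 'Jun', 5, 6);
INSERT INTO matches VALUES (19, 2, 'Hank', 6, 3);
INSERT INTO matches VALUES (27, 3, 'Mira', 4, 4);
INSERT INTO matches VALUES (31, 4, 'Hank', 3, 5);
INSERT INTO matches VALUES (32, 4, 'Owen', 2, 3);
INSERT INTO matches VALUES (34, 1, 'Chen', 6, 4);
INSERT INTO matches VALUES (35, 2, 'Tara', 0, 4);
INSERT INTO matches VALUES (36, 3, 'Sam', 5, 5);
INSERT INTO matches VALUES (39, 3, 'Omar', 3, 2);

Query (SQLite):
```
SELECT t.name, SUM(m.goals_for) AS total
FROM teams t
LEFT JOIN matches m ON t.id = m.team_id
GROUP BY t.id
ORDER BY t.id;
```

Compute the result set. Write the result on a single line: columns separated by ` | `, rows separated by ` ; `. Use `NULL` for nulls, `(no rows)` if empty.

LEFT JOIN keeps every teams row; unmatched ones get NULL for matches columns.
Group by teams.id and compute SUM(m.goals_for). SUM over an all-NULL group is NULL.
  1: ids {2, 4, 34} → SUM(m.goals_for)=17
  2: ids {19, 35} → SUM(m.goals_for)=6
  3: ids {5, 11, 16, 27, 36, 39} → SUM(m.goals_for)=19
  4: ids {7, 31, 32} → SUM(m.goals_for)=6
  5: ids {—} → SUM(m.goals_for)=NULL

Chip | 17 ; Gadget | 6 ; Bracket | 19 ; Panel | 6 ; Widget | NULL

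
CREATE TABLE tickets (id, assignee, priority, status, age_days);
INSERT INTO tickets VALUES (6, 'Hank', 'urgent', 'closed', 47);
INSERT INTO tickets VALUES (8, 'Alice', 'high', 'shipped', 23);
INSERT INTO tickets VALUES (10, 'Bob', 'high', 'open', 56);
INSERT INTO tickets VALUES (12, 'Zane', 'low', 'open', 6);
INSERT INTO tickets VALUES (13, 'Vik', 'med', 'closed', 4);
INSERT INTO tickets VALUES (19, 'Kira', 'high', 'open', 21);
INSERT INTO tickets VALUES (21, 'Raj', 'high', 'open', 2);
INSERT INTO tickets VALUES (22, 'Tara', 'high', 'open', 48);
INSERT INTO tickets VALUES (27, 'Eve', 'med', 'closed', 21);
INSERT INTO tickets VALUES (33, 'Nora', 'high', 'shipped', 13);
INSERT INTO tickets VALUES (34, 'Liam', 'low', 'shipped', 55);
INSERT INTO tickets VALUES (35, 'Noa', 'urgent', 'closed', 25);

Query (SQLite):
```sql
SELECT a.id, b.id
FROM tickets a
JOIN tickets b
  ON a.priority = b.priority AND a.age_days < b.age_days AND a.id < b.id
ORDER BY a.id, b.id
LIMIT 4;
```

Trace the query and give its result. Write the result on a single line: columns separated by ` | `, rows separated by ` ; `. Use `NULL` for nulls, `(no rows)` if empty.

Pairs (a,b) with same priority, a.age_days < b.age_days, a.id < b.id.
priority groups: high:{8,10,19,21,22,33} low:{12,34} med:{13,27} urgent:{6,35}
Ordered by (a.id, b.id); first 4.

8 | 10 ; 8 | 22 ; 12 | 34 ; 13 | 27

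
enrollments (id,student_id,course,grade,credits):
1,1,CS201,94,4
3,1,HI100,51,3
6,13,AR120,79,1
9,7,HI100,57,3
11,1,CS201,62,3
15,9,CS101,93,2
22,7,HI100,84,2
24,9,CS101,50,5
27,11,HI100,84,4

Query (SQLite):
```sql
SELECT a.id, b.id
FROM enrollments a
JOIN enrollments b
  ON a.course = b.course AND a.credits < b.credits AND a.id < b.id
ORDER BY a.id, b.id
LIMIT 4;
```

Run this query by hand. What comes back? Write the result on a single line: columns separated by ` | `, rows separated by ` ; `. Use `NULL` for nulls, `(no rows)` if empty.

3 | 27 ; 9 | 27 ; 15 | 24 ; 22 | 27

Pairs (a,b) with same course, a.credits < b.credits, a.id < b.id.
course groups: AR120:{6} CS101:{15,24} CS201:{1,11} HI100:{3,9,22,27}
Ordered by (a.id, b.id); first 4.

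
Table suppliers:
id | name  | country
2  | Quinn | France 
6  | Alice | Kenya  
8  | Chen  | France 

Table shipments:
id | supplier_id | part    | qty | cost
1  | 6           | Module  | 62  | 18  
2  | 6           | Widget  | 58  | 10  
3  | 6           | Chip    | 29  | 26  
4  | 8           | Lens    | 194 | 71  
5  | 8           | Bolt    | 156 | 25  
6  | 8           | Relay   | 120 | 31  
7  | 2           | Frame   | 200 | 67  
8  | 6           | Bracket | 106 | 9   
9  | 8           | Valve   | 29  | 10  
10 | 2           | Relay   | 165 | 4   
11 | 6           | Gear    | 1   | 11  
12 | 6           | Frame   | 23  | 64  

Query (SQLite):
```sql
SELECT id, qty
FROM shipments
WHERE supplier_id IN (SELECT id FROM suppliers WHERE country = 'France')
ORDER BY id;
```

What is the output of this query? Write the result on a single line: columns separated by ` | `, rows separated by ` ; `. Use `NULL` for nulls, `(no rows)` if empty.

Inner query: suppliers.id where country = 'France'.
Outer: keep shipments rows whose supplier_id is in that set.
Inner query → {2, 8}

4 | 194 ; 5 | 156 ; 6 | 120 ; 7 | 200 ; 9 | 29 ; 10 | 165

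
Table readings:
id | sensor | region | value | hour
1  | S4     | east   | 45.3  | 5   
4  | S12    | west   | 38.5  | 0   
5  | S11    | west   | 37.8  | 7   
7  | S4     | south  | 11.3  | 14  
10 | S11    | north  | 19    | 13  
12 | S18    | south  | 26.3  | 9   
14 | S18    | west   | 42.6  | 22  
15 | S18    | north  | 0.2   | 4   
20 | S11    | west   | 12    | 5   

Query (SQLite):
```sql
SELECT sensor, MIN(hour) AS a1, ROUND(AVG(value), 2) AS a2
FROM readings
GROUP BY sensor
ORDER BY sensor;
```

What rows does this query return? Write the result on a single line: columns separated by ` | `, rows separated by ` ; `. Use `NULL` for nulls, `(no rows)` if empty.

S11 | 5 | 22.93 ; S12 | 0 | 38.5 ; S18 | 4 | 23.03 ; S4 | 5 | 28.3

Group readings by sensor.
Per group compute: MIN(hour), ROUND(AVG(value), 2).
  S11: ids {5, 10, 20} → MIN(hour)=5, ROUND(AVG(value), 2)=22.93
  S12: ids {4} → MIN(hour)=0, ROUND(AVG(value), 2)=38.5
  S18: ids {12, 14, 15} → MIN(hour)=4, ROUND(AVG(value), 2)=23.03
  S4: ids {1, 7} → MIN(hour)=5, ROUND(AVG(value), 2)=28.3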